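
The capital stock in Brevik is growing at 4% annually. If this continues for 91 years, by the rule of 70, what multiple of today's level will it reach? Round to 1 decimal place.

Doubles every ≈ 17.50 years (70/4).
91 years is 5.20 doublings; 2^5.20 ≈ 36.8×.

around 36.8 times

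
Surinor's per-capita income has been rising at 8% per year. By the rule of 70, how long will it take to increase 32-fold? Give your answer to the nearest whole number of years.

One doubling takes 70/8 = 8.75 years.
32× is 5 doublings, so 5 × 8.75 ≈ 44 years.

approximately 44 years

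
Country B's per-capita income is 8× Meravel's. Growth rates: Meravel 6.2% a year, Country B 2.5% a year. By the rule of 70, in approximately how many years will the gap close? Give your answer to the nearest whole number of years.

roughly 57 years

Meravel gains on Country B at 6.2% − 2.5% = 3.7 points a year.
At that relative rate the gap halves every 70/3.7 ≈ 18.92 years.
An 8× gap closes after 3 halvings: 3 × 18.92 ≈ 57 years.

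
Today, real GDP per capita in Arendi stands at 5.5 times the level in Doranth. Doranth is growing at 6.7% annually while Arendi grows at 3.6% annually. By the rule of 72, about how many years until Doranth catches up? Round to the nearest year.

approximately 57 years

What matters is the difference: 3.1 pp.
Rule of 72 on the gap: the ratio halves every 72/3.1 ≈ 23.23 years.
A 5.5 times gap takes log₂(5.5) ≈ 2.46 halvings to close: 2.46 × 23.23 ≈ 57 years.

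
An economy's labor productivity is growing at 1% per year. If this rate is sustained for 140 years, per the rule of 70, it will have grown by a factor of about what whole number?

roughly 4 times

At 1% one doubling takes ≈ 70.00 years; 140 years is 2 of them, so ×4.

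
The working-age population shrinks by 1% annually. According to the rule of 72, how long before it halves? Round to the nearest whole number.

Halving time ≈ 72 / 1 = 72.00 → 72 years.

about 72 years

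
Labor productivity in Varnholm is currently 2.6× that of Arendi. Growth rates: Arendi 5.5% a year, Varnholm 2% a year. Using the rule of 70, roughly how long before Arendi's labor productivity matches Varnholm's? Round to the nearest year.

about 28 years

Arendi gains on Varnholm at 5.5% − 2% = 3.5 points a year.
At that relative rate the gap halves every 70/3.5 ≈ 20.00 years.
A 2.6× gap takes log₂(2.6) ≈ 1.38 halvings to close: 1.38 × 20.00 ≈ 28 years.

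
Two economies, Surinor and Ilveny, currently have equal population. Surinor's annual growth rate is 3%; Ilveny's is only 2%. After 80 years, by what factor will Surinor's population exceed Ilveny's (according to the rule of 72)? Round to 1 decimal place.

around 2.2 times

Surinor pulls ahead at 1 pp per year, so the ratio doubles every 72/1 ≈ 72.00 years.
In 80 years that's 1.11 doublings: 2^1.11 ≈ 2.2.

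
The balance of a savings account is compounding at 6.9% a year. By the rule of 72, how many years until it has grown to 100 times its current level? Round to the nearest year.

around 69 years

At 6.9% it doubles every 72/6.9 ≈ 10.43 years.
100× is log₂ 100 ≈ 6.64 doublings, so ≈ 6.64 × 10.43 = 69 years.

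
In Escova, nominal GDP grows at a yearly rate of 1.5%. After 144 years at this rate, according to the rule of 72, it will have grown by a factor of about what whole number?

approximately 8 times

Doubling time ≈ 72/1.5 = 48.00 years.
144/48.00 ≈ 3 doublings, so about 2^3 = 8×.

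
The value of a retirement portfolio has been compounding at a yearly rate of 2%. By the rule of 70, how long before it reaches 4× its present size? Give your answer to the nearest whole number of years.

At 2% it doubles every 70/2 ≈ 35.00 years.
Getting to 4× needs 2 doublings: 2 × 35.00 ≈ 70 years.

70 years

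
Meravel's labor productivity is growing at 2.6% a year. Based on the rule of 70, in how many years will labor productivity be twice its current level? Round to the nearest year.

70/2.6 ≈ 26.92, so it doubles roughly every 27 years.

about 27 years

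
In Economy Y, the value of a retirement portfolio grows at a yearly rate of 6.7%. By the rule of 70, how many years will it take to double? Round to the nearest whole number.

about 10 years

Doubling time ≈ 70 / 6.7 = 10.45 years.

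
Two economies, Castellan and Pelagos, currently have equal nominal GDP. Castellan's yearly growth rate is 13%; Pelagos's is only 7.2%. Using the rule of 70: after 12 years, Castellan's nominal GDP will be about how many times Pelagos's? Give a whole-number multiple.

≈ 2 times

Castellan pulls ahead at 5.8 pp per year, so the ratio doubles every 70/5.8 ≈ 12.07 years.
In 12 years that's 0.99 doublings: 2^0.99 ≈ 2.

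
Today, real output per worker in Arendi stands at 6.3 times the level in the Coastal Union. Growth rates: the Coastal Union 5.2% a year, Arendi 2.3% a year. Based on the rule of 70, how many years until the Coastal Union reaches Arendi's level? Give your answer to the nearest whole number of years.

roughly 64 years

the Coastal Union gains on Arendi at 5.2% − 2.3% = 2.9 points a year.
At that relative rate the gap halves every 70/2.9 ≈ 24.14 years.
A 6.3 times gap takes log₂(6.3) ≈ 2.66 halvings to close: 2.66 × 24.14 ≈ 64 years.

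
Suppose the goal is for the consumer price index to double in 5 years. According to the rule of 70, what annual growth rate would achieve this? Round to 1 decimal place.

70 / 5 ≈ 14.00, so about 14.0% a year.

≈ 14.0% a year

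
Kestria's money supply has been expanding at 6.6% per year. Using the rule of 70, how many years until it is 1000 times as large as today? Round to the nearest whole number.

around 106 years

Doubling time ≈ 70/6.6 = 10.61 years.
Reaching 1000× takes log₂(1000) ≈ 9.97 doublings.
9.97 × 10.61 ≈ 106 years.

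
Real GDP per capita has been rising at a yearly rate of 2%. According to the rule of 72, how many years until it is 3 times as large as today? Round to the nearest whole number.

roughly 57 years

Doubling time ≈ 72/2 = 36.00 years.
3× is log₂ 3 ≈ 1.58 doublings, so ≈ 1.58 × 36.00 = 57 years.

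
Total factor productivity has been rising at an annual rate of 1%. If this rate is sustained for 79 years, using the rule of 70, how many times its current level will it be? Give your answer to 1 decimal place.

approximately 2.2 times

Doubles every ≈ 70.00 years (70/1).
79 years is 1.13 doublings; 2^1.13 ≈ 2.2×.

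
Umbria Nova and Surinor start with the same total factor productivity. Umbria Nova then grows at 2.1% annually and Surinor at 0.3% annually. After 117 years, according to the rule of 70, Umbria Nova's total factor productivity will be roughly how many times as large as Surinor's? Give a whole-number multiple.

8 times

Only the 1.8-point difference matters.
70/1.8 ≈ 38.89 years per doubling of the ratio; 117 years gives 3.01 doublings, so ≈ 8×.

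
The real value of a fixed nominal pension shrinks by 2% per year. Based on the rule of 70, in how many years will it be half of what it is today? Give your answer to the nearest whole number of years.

35 years

Falling at 2%, it halves about every 70/2 = 35.00 years.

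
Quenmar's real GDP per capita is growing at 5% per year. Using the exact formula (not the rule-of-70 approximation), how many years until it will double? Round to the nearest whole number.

t = ln(2) / ln(1 + 0.05) = 0.6931 / 0.048790 ≈ 14.21.
≈ 14 years.

14 years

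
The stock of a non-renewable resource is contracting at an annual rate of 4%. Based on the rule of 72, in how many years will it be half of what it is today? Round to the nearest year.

about 18 years

The rule works in reverse for decay: 72/4 ≈ 18.00 years to halve.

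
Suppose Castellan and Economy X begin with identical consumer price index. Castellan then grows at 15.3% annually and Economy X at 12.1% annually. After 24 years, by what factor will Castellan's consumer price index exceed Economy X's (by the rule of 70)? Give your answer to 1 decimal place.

≈ 2.1 times

Only the 3.2-point difference matters.
70/3.2 ≈ 21.88 years per doubling of the ratio; 24 years gives 1.10 doublings, so ≈ 2.1×.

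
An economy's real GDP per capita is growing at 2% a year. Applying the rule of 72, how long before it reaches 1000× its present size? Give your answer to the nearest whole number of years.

≈ 359 years

Doubling time ≈ 72/2 = 36.00 years.
1000× is log₂ 1000 ≈ 9.97 doublings, so ≈ 9.97 × 36.00 = 359 years.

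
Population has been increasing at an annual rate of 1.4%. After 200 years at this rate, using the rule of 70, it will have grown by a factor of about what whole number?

Doubling time ≈ 70/1.4 = 50.00 years.
200/50.00 ≈ 4 doublings, so about 2^4 = 16×.

approximately 16 times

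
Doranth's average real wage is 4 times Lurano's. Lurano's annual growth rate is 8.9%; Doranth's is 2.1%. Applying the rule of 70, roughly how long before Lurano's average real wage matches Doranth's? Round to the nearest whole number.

What matters is the difference: 6.8 pp.
Rule of 70 on the gap: the ratio halves every 70/6.8 ≈ 10.29 years.
A 4 times gap closes after 2 halvings: 2 × 10.29 ≈ 21 years.

approximately 21 years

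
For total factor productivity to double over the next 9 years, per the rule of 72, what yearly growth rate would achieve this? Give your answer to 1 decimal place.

around 8.0%

72 / 9 ≈ 8.00, so about 8.0% per year.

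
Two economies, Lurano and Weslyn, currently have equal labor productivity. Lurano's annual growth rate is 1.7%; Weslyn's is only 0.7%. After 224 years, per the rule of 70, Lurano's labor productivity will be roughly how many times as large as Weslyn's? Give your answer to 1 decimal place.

approximately 9.2 times

Only the 1-point difference matters.
70/1 ≈ 70.00 years per doubling of the ratio; 224 years gives 3.20 doublings, so ≈ 9.2×.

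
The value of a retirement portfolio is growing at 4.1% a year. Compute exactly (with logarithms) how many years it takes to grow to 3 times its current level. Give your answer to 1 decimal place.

t = ln(3) / ln(1 + 0.041) = 1.0986 / 0.040182 ≈ 27.34.

27.3 years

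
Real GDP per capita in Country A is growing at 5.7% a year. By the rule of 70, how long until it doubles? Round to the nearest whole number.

about 12 years

At 5.7%, doubling takes about 70/5.7 = 12.28 years.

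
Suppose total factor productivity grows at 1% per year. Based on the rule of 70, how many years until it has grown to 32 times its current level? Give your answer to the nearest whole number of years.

approximately 350 years

Doubling time ≈ 70/1 = 70.00 years.
Getting to 32× needs 5 doublings: 5 × 70.00 ≈ 350 years.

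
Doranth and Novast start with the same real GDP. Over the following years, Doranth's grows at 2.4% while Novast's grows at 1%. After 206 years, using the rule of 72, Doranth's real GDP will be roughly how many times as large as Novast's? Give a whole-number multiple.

Doranth pulls ahead at 1.4 pp per year, so the ratio doubles every 72/1.4 ≈ 51.43 years.
In 206 years that's 4.01 doublings: 2^4.01 ≈ 16.

about 16 times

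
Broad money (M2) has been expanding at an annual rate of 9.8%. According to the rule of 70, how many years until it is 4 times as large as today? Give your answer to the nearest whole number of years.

One doubling takes 70/9.8 = 7.14 years.
4× is 2 doublings, so 2 × 7.14 ≈ 14 years.

≈ 14 years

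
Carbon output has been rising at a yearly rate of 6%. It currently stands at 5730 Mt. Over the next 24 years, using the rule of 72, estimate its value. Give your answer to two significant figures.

around 23000 Mt

It doubles every 72/6 ≈ 12.00 years, so 24 years is 2.00 doublings.
2^2.00 ≈ 4.00; 5730 × 4.00 ≈ 23000 Mt.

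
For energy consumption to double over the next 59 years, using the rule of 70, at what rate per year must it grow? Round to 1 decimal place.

70 / 59 ≈ 1.19, so about 1.2% per year.

≈ 1.2% per year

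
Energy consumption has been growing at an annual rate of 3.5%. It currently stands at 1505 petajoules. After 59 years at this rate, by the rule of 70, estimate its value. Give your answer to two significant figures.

approximately 12000 petajoules

It doubles every 70/3.5 ≈ 20.00 years, so 59 years is 2.95 doublings.
2^2.95 ≈ 7.73; 1505 × 7.73 ≈ 12000 petajoules.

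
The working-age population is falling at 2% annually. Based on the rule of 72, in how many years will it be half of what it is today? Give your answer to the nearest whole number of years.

Halving time ≈ 72 / 2 = 36.00 → 36 years.

approximately 36 years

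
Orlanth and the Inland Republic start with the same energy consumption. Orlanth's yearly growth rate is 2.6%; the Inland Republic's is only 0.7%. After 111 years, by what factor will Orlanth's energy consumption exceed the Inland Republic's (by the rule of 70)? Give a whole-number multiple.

about 8 times

Rate gap = 2.6% − 0.7% = 1.9 points.
The ratio doubles every 70/1.9 ≈ 36.84 years.
111/36.84 ≈ 3.01 doublings → ratio ≈ 2^3.01 ≈ 8.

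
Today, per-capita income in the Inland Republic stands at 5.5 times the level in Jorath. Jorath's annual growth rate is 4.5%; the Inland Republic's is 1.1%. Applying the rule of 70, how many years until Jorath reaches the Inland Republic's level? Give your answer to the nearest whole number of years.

51 years

What matters is the difference: 3.4 pp.
Rule of 70 on the gap: the ratio halves every 70/3.4 ≈ 20.59 years.
A 5.5 times gap takes log₂(5.5) ≈ 2.46 halvings to close: 2.46 × 20.59 ≈ 51 years.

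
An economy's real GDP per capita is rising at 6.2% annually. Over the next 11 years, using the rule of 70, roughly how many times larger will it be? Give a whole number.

approximately 2 times

At 6.2% one doubling takes ≈ 11.29 years; 11 years is 1 of them, so ×2.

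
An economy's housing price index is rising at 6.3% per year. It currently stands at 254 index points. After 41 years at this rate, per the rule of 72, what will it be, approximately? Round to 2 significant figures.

around 3100 index points

It doubles every 72/6.3 ≈ 11.43 years, so 41 years is 3.59 doublings.
2^3.59 ≈ 12.04; 254 × 12.04 ≈ 3100 index points.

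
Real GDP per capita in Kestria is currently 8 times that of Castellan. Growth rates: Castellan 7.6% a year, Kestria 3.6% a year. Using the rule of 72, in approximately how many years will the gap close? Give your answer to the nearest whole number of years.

roughly 54 years

What matters is the difference: 4 pp.
Rule of 72 on the gap: the ratio halves every 72/4 ≈ 18.00 years.
An 8 times gap closes after 3 halvings: 3 × 18.00 ≈ 54 years.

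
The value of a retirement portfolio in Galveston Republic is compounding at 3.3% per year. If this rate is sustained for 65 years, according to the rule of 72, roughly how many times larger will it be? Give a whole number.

around 8 times

Doubling time ≈ 72/3.3 = 21.82 years.
65/21.82 ≈ 3 doublings, so about 2^3 = 8×.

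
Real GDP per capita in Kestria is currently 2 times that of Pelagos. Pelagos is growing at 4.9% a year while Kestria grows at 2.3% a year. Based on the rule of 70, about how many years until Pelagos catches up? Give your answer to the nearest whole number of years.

≈ 27 years

Pelagos gains on Kestria at 4.9% − 2.3% = 2.6 points a year.
At that relative rate the gap halves every 70/2.6 ≈ 26.92 years.
A 2 times gap closes after 1 halving: 1 × 26.92 ≈ 27 years.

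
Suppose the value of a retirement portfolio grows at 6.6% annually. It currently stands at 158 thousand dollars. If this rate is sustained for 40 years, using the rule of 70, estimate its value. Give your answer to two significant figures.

Doubling time ≈ 70/6.6 = 10.61 years.
40 years is 40/10.61 ≈ 3.77 doublings, a factor of 2^3.77 ≈ 13.64.
158 × 13.64 ≈ 2200 thousand dollars.

approximately 2200 thousand dollars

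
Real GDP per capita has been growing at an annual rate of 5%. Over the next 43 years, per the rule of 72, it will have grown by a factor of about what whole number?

Doubling time ≈ 72/5 = 14.40 years.
43/14.40 ≈ 3 doublings, so about 2^3 = 8×.

around 8 times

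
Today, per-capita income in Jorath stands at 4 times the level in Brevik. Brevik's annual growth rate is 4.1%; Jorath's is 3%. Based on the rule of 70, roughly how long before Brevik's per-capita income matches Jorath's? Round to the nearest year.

≈ 127 years

The growth-rate gap is 4.1% − 3% = 1.1 percentage points.
So the ratio between them halves every 70/1.1 ≈ 63.64 years.
A 4 times gap closes after 2 halvings: 2 × 63.64 ≈ 127 years.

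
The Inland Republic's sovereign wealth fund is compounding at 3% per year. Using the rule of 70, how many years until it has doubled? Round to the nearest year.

about 23 years

At 3%, doubling takes about 70/3 = 23.33 years.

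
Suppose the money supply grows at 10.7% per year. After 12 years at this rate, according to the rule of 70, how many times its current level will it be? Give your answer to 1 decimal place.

≈ 3.6 times

Doubling time ≈ 70/10.7 = 6.54 years.
12 years / 6.54 ≈ 1.83 doublings → factor 2^1.83 ≈ 3.6.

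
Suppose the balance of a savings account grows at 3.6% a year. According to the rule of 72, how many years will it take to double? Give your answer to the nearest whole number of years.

about 20 years

Doubling time ≈ 72 / 3.6 = 20.00 years.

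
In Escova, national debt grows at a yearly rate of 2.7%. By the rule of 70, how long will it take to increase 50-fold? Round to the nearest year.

One doubling takes 70/2.7 = 25.93 years.
Reaching 50× takes log₂(50) ≈ 5.64 doublings.
5.64 × 25.93 ≈ 146 years.

approximately 146 years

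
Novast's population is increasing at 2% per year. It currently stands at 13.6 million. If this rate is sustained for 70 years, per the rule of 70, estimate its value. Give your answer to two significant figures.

Doubling time ≈ 70/2 = 35.00 years.
70 years is 70/35.00 ≈ 2.00 doublings, a factor of 2^2.00 ≈ 4.00.
13.6 × 4.00 ≈ 54 million.

≈ 54 million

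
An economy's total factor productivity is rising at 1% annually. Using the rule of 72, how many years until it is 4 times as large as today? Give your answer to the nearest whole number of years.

At 1% it doubles every 72/1 ≈ 72.00 years.
4× is 2 doublings, so 2 × 72.00 ≈ 144 years.

around 144 years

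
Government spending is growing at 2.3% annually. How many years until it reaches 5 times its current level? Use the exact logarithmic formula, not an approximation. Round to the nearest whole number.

t = ln(5) / ln(1 + 0.023) = 1.6094 / 0.022739 ≈ 70.78.
≈ 71 years.

71 years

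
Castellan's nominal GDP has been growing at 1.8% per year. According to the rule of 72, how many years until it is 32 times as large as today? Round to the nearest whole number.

about 200 years

At 1.8% it doubles every 72/1.8 ≈ 40.00 years.
32 = 2^5, so 5 doublings → 200 years.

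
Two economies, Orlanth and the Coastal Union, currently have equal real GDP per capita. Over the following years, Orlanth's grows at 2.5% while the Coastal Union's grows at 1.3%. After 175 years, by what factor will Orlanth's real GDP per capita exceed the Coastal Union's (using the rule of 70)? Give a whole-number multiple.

Rate gap = 2.5% − 1.3% = 1.2 points.
The ratio doubles every 70/1.2 ≈ 58.33 years.
175/58.33 ≈ 3.00 doublings → ratio ≈ 2^3.00 ≈ 8.

≈ 8 times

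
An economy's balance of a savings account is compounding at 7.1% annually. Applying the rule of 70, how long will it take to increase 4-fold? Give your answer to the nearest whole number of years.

around 20 years

At 7.1% it doubles every 70/7.1 ≈ 9.86 years.
4 = 2^2, so 2 doublings → 20 years.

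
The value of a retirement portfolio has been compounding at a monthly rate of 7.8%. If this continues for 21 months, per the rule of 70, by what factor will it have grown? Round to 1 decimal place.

Doubles every ≈ 8.97 months (70/7.8).
21 months is 2.34 doublings; 2^2.34 ≈ 5.1×.

around 5.1 times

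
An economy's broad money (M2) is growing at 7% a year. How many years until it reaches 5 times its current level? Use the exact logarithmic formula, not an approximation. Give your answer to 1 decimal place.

23.8 years

t = ln(5) / ln(1 + 0.07) = 1.6094 / 0.067659 ≈ 23.79.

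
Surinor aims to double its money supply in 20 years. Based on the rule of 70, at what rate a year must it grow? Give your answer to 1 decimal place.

roughly 3.5%

70 / 20 ≈ 3.50, so about 3.5% a year.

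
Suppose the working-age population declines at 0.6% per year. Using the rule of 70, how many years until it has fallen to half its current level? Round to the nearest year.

Falling at 0.6%, it halves about every 70/0.6 = 116.67 years.

roughly 117 years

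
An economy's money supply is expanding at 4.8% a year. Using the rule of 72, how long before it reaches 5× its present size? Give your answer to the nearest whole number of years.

One doubling takes 72/4.8 = 15.00 years.
5× is log₂ 5 ≈ 2.32 doublings, so ≈ 2.32 × 15.00 = 35 years.

about 35 years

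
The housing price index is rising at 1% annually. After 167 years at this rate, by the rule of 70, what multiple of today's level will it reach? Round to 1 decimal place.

Doubles every ≈ 70.00 years (70/1).
167 years is 2.39 doublings; 2^2.39 ≈ 5.2×.

approximately 5.2 times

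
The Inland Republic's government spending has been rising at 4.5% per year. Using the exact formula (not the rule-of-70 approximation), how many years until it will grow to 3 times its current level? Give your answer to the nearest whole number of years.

25 years

t = ln(3) / ln(1 + 0.045) = 1.0986 / 0.044017 ≈ 24.96.
≈ 25 years.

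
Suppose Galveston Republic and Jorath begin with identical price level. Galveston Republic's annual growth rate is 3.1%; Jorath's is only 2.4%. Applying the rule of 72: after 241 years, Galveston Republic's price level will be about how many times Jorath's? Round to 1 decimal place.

approximately 5.1 times

Rate gap = 3.1% − 2.4% = 0.7 points.
The ratio doubles every 72/0.7 ≈ 102.86 years.
241/102.86 ≈ 2.34 doublings → ratio ≈ 2^2.34 ≈ 5.1.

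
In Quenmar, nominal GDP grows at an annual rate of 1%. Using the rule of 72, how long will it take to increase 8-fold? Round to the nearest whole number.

roughly 216 years

Doubling time ≈ 72/1 = 72.00 years.
8× is 3 doublings, so 3 × 72.00 ≈ 216 years.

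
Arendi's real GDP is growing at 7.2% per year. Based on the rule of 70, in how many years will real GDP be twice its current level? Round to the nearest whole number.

70/7.2 ≈ 9.72, so it doubles roughly every 10 years.

around 10 years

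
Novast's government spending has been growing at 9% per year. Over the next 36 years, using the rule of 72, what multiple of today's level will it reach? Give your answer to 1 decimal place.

Doubles every ≈ 8.00 years (72/9).
36 years is 4.50 doublings; 2^4.50 ≈ 22.6×.

around 22.6 times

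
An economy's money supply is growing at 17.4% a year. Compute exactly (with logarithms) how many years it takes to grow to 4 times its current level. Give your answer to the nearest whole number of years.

9 years

t = ln(4) / ln(1 + 0.174) = 1.3863 / 0.160417 ≈ 8.64.
≈ 9 years.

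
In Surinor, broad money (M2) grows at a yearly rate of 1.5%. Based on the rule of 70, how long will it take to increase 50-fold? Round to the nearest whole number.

One doubling takes 70/1.5 = 46.67 years.
50× is log₂ 50 ≈ 5.64 doublings, so ≈ 5.64 × 46.67 = 263 years.

263 years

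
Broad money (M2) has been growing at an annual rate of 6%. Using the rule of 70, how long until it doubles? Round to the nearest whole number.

At 6%, doubling takes about 70/6 = 11.67 years.

≈ 12 years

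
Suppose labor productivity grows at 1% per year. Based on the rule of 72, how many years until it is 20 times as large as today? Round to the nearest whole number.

about 311 years

At 1% it doubles every 72/1 ≈ 72.00 years.
20× is log₂ 20 ≈ 4.32 doublings, so ≈ 4.32 × 72.00 = 311 years.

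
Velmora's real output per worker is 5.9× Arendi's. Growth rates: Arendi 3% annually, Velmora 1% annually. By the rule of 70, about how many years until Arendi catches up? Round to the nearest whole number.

≈ 90 years

What matters is the difference: 2 pp.
Rule of 70 on the gap: the ratio halves every 70/2 ≈ 35.00 years.
A 5.9× gap takes log₂(5.9) ≈ 2.56 halvings to close: 2.56 × 35.00 ≈ 90 years.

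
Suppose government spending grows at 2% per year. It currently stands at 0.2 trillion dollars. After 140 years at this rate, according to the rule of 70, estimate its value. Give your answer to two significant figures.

Doubling time ≈ 70/2 = 35.00 years.
140 years is 140/35.00 ≈ 4.00 doublings, a factor of 2^4.00 ≈ 16.00.
0.2 × 16.00 ≈ 3.2 trillion dollars.

about 3.2 trillion dollars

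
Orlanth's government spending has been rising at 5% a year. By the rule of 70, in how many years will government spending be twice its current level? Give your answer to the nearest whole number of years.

70/5 ≈ 14.00, so it doubles roughly every 14 years.

roughly 14 years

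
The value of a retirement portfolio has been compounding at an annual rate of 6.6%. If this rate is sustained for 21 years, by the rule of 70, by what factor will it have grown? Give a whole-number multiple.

At 6.6% one doubling takes ≈ 10.61 years; 21 years is 2 of them, so ×4.

4 times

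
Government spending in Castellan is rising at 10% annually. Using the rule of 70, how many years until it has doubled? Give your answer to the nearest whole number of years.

roughly 7 years

70/10 ≈ 7.00, so it doubles roughly every 7 years.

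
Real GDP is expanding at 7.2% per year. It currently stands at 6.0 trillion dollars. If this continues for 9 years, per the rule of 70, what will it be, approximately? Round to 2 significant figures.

Doubling time ≈ 70/7.2 = 9.72 years.
9 years is 9/9.72 ≈ 0.93 doublings, a factor of 2^0.93 ≈ 1.91.
6.0 × 1.91 ≈ 11 trillion dollars.

roughly 11 trillion dollars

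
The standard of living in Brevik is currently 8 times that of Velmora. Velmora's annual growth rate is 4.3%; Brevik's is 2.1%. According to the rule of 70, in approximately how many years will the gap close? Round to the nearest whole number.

The growth-rate gap is 4.3% − 2.1% = 2.2 percentage points.
So the ratio between them halves every 70/2.2 ≈ 31.82 years.
An 8 times gap closes after 3 halvings: 3 × 31.82 ≈ 95 years.

approximately 95 years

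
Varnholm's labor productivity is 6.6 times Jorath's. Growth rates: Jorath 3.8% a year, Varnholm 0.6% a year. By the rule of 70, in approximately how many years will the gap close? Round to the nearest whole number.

Jorath gains on Varnholm at 3.8% − 0.6% = 3.2 points a year.
At that relative rate the gap halves every 70/3.2 ≈ 21.88 years.
A 6.6 times gap takes log₂(6.6) ≈ 2.72 halvings to close: 2.72 × 21.88 ≈ 60 years.

about 60 years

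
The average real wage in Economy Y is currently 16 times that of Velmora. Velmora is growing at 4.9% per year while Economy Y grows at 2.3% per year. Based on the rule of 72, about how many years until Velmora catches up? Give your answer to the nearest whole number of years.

Velmora gains on Economy Y at 4.9% − 2.3% = 2.6 points a year.
At that relative rate the gap halves every 72/2.6 ≈ 27.69 years.
A 16 times gap closes after 4 halvings: 4 × 27.69 ≈ 111 years.

about 111 years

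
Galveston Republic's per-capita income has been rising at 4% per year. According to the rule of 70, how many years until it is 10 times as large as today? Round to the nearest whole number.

around 58 years

One doubling takes 70/4 = 17.50 years.
Reaching 10× takes log₂(10) ≈ 3.32 doublings.
3.32 × 17.50 ≈ 58 years.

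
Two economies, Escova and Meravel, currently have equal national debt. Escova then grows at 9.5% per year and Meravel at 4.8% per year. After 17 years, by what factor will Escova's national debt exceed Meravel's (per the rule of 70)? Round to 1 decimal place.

Only the 4.7-point difference matters.
70/4.7 ≈ 14.89 years per doubling of the ratio; 17 years gives 1.14 doublings, so ≈ 2.2×.

approximately 2.2 times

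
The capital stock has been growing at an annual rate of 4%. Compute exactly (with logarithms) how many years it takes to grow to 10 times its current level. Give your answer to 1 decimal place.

58.7 years

t = ln(10) / ln(1 + 0.04) = 2.3026 / 0.039221 ≈ 58.71.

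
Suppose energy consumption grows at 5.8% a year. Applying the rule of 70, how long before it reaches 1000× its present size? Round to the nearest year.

about 120 years

Doubling time ≈ 70/5.8 = 12.07 years.
1000× is log₂ 1000 ≈ 9.97 doublings, so ≈ 9.97 × 12.07 = 120 years.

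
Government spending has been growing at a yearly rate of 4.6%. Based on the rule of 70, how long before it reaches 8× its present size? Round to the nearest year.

about 46 years

Doubling time ≈ 70/4.6 = 15.22 years.
8× is 3 doublings, so 3 × 15.22 ≈ 46 years.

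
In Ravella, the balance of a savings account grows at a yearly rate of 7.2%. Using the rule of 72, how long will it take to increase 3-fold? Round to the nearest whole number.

16 years

One doubling takes 72/7.2 = 10.00 years.
Reaching 3× takes log₂(3) ≈ 1.58 doublings.
1.58 × 10.00 ≈ 16 years.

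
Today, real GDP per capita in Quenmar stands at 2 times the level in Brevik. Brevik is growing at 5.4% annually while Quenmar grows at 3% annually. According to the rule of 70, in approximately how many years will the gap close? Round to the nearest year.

Brevik gains on Quenmar at 5.4% − 3% = 2.4 points a year.
At that relative rate the gap halves every 70/2.4 ≈ 29.17 years.
A 2 times gap closes after 1 halving: 1 × 29.17 ≈ 29 years.

approximately 29 years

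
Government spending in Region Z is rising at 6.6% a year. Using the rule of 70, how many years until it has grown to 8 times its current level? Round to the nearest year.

32 years

One doubling takes 70/6.6 = 10.61 years.
8 = 2^3, so 3 doublings → 32 years.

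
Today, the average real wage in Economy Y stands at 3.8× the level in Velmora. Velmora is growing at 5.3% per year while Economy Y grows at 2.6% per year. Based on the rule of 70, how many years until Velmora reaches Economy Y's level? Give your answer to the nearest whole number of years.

about 50 years

The growth-rate gap is 5.3% − 2.6% = 2.7 percentage points.
So the ratio between them halves every 70/2.7 ≈ 25.93 years.
A 3.8× gap takes log₂(3.8) ≈ 1.93 halvings to close: 1.93 × 25.93 ≈ 50 years.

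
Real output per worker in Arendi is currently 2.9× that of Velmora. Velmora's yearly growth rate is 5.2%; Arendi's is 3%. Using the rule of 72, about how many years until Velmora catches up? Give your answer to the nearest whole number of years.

about 50 years

Velmora gains on Arendi at 5.2% − 3% = 2.2 points a year.
At that relative rate the gap halves every 72/2.2 ≈ 32.73 years.
A 2.9× gap takes log₂(2.9) ≈ 1.54 halvings to close: 1.54 × 32.73 ≈ 50 years.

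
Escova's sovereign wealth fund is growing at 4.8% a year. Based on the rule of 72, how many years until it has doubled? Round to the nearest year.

At 4.8%, doubling takes about 72/4.8 = 15.00 years.

about 15 years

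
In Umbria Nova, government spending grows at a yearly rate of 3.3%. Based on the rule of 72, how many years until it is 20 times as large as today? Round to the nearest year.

Doubling time ≈ 72/3.3 = 21.82 years.
Reaching 20× takes log₂(20) ≈ 4.32 doublings.
4.32 × 21.82 ≈ 94 years.

≈ 94 years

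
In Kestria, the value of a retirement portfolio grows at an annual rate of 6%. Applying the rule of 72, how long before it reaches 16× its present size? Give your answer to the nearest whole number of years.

around 48 years

At 6% it doubles every 72/6 ≈ 12.00 years.
16× is 4 doublings, so 4 × 12.00 ≈ 48 years.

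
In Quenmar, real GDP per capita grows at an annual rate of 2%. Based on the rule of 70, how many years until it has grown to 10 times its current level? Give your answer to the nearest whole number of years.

about 116 years

At 2% it doubles every 70/2 ≈ 35.00 years.
Reaching 10× takes log₂(10) ≈ 3.32 doublings.
3.32 × 35.00 ≈ 116 years.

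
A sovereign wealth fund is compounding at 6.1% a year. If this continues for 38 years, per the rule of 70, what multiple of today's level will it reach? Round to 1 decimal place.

Doubles every ≈ 11.48 years (70/6.1).
38 years is 3.31 doublings; 2^3.31 ≈ 9.9×.

about 9.9 times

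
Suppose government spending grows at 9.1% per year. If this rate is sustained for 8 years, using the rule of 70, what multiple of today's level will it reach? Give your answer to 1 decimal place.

Doubles every ≈ 7.69 years (70/9.1).
8 years is 1.04 doublings; 2^1.04 ≈ 2.1×.

2.1 times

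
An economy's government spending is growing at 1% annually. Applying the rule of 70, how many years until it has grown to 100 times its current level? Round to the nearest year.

One doubling takes 70/1 = 70.00 years.
Reaching 100× takes log₂(100) ≈ 6.64 doublings.
6.64 × 70.00 ≈ 465 years.

roughly 465 years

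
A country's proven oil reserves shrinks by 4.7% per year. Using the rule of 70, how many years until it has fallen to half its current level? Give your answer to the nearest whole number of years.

≈ 15 years

Falling at 4.7%, it halves about every 70/4.7 = 14.89 years.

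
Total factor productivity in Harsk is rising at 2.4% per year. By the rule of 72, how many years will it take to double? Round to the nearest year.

At 2.4%, doubling takes about 72/2.4 = 30.00 years.

≈ 30 years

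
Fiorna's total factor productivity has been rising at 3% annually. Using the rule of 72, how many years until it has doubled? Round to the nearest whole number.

At 3%, doubling takes about 72/3 = 24.00 years.

≈ 24 years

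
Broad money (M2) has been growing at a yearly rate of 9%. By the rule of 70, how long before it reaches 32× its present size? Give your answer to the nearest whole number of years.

roughly 39 years

At 9% it doubles every 70/9 ≈ 7.78 years.
32 = 2^5, so 5 doublings → 39 years.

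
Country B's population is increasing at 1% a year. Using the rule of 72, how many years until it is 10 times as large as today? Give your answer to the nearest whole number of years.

roughly 239 years

One doubling takes 72/1 = 72.00 years.
10× is log₂ 10 ≈ 3.32 doublings, so ≈ 3.32 × 72.00 = 239 years.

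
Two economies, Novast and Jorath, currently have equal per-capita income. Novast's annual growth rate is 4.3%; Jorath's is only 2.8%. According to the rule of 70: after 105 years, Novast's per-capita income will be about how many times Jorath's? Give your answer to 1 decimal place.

Novast pulls ahead at 1.5 pp per year, so the ratio doubles every 70/1.5 ≈ 46.67 years.
In 105 years that's 2.25 doublings: 2^2.25 ≈ 4.8.

about 4.8 times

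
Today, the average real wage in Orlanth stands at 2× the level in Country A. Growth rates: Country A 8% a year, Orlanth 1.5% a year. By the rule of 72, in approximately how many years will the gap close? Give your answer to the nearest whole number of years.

≈ 11 years

Country A gains on Orlanth at 8% − 1.5% = 6.5 points a year.
At that relative rate the gap halves every 72/6.5 ≈ 11.08 years.
A 2× gap closes after 1 halving: 1 × 11.08 ≈ 11 years.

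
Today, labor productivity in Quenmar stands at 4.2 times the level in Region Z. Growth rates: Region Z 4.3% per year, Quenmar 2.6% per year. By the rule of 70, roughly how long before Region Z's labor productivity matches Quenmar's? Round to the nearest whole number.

Region Z gains on Quenmar at 4.3% − 2.6% = 1.7 points a year.
At that relative rate the gap halves every 70/1.7 ≈ 41.18 years.
A 4.2 times gap takes log₂(4.2) ≈ 2.07 halvings to close: 2.07 × 41.18 ≈ 85 years.

around 85 years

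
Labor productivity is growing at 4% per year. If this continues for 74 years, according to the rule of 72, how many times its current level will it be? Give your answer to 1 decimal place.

about 17.3 times

Doubles every ≈ 18.00 years (72/4).
74 years is 4.11 doublings; 2^4.11 ≈ 17.3×.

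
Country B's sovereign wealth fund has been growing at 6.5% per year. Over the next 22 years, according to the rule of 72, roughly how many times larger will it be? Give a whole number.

approximately 4 times

72/6.5 ≈ 11.08 years per doubling.
22 years fits 2 doublings: 2^2 = 4.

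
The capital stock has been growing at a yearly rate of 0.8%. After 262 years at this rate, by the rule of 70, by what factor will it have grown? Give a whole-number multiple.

At 0.8% one doubling takes ≈ 87.50 years; 262 years is 3 of them, so ×8.

8 times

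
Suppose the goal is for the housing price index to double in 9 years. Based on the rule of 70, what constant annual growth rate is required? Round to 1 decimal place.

approximately 7.8%

70 / 9 ≈ 7.78, so about 7.8% annually.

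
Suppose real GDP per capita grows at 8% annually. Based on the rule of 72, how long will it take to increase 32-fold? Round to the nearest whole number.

At 8% it doubles every 72/8 ≈ 9.00 years.
32 = 2^5, so 5 doublings → 45 years.

approximately 45 years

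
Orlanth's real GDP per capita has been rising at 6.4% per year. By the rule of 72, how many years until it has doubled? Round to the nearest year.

approximately 11 years

Doubling time ≈ 72 / 6.4 = 11.25 years.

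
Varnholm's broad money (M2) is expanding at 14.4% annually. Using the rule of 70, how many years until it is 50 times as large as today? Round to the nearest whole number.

about 27 years

One doubling takes 70/14.4 = 4.86 years.
Reaching 50× takes log₂(50) ≈ 5.64 doublings.
5.64 × 4.86 ≈ 27 years.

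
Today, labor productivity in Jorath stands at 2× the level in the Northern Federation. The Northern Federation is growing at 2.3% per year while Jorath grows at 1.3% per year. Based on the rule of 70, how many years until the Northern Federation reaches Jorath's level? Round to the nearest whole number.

What matters is the difference: 1 pp.
Rule of 70 on the gap: the ratio halves every 70/1 ≈ 70.00 years.
A 2× gap closes after 1 halving: 1 × 70.00 ≈ 70 years.

approximately 70 years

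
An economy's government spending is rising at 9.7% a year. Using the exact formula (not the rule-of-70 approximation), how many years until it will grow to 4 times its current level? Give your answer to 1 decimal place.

15.0 years

t = ln(4) / ln(1 + 0.097) = 1.3863 / 0.092579 ≈ 14.97.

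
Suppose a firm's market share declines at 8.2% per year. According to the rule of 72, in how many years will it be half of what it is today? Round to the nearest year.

9 years

Falling at 8.2%, it halves about every 72/8.2 = 8.78 years.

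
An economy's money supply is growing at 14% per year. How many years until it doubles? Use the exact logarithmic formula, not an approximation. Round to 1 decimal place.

t = ln(2) / ln(1 + 0.14) = 0.6931 / 0.131028 ≈ 5.29.

5.3 years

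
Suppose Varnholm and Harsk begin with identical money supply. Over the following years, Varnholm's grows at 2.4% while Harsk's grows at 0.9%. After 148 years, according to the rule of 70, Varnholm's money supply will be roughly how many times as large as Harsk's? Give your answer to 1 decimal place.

Rate gap = 2.4% − 0.9% = 1.5 points.
The ratio doubles every 70/1.5 ≈ 46.67 years.
148/46.67 ≈ 3.17 doublings → ratio ≈ 2^3.17 ≈ 9.0.

approximately 9.0 times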